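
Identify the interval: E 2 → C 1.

Descending from E2 to C1 is the same interval as ascending C1 to E2.
C to E spans three letter names (C-D-E), plus an octave — that makes it a tenth of some quality.
C1 to E2 is 16 semitones, matching the major tenth exactly, so the quality is major.
(Equivalently, a compound major third: a major third plus an octave.)

major tenth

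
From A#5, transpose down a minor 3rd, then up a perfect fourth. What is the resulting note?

A minor third down from A#5 is F##5.
F##5 up a perfect fourth → B#5 (5 semitones).

B#5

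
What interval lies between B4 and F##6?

B to F spans five letter names (B-C-D-E-F), plus an octave: a twelfth.
The perfect twelfth is 19 semitones; here we have 20, one semitone wider: augmented.
(Equivalently, a compound augmented fifth: an augmented fifth plus an octave.)

A12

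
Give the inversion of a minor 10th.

First reduce the compound minor tenth to its simple form, a minor third.
The rule of nine gives the new number: 9 − 3 = 6, so a third becomes a sixth.
And minor becomes major under inversion, so we get a major sixth.

M6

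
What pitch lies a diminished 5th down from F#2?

B#1

Counting five letter names down from F lands on B.
A diminished fifth spans 6 semitones, so from F#2 the target pitch is B#1.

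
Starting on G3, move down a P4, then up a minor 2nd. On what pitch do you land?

G3 down a perfect fourth → D3 (5 semitones).
D3 up a minor second → Eb3 (1 semitone).

Eb3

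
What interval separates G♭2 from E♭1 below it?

Descending from Gb2 to Eb1 is the same interval as ascending Eb1 to Gb2.
E to G spans three letter names (E-F-G), plus an octave: a tenth.
Eb1 to Gb2 is 15 semitones, a half step short of the major tenth (16), so this is minor.
(Equivalently, a compound minor third: a minor third plus an octave.)

minor 10th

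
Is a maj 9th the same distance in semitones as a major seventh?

No

A major ninth spans 14 semitones; a major seventh spans 11 semitones. They differ by 3.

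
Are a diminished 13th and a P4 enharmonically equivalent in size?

No

A diminished thirteenth is 19 semitones but a perfect fourth is 5 semitones — different sizes.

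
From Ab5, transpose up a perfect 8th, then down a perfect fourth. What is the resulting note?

Eb6

A perfect octave up from Ab5 is Ab6.
Down a perfect fourth from Ab6: Eb6 (5 semitones down).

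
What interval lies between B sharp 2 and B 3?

d8

B to B is the same letter name, plus an octave — that makes it an octave of some quality.
The perfect octave is 12 semitones; here we have 11, one semitone narrower: diminished.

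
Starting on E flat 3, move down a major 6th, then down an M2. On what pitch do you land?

A major sixth down from Eb3 is Gb2.
A major second down from Gb2 is Fb2.

F flat 2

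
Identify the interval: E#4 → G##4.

major third

E to G spans three letter names (E-F-G), so the interval is some kind of third.
Counting semitones, E#4→G##4 is 4, which is the major third.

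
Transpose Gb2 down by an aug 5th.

The fifth takes the letter from G down to C.
Moving 8 semitones down from Gb2 (the size of an augmented fifth) reaches Cbb2.

Cbb2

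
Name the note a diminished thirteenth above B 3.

G-flat 5

Counting six letter names plus an octave up from B lands on G.
A diminished thirteenth is 19 semitones; 19 semitones up from B3 gives Gb5.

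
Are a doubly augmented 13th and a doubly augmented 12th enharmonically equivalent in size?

A doubly augmented thirteenth spans 23 semitones; a doubly augmented twelfth spans 21 semitones. They differ by 2.

No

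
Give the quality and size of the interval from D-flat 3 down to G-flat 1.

Descending from Db3 to Gb1 is the same interval as ascending Gb1 to Db3.
G to D spans five letter names (G-A-B-C-D), plus an octave — that makes it a twelfth of some quality.
The perfect twelfth spans 19 semitones, and Gb1 to Db3 is exactly 19 semitones — so this is a perfect twelfth.
(Equivalently, a compound perfect fifth: a perfect fifth plus an octave.)

perfect twelfth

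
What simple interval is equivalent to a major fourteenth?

M7

Take out an octave (7 from the number): 14 − 7 = 7.
That makes a major fourteenth a compound major seventh — an octave plus a major seventh.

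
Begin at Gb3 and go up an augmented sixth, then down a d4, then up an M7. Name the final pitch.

An augmented sixth up from Gb3 is E4.
A diminished fourth down from E4 is B#3.
Up a major seventh from B#3: A##4 (11 semitones up).

A##4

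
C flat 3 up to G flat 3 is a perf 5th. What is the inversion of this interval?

perfect fourth

Interval numbers invert to sum to nine: 5 + 4 = 9, so a fifth inverts to a fourth.
And perfect stays perfect under inversion, so we get a perfect fourth.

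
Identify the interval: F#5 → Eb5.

Descending from F#5 to Eb5 is the same interval as ascending Eb5 to F#5.
E to F spans two letter names (E-F), so the interval is some kind of second.
Eb5 to F#5 spans 3 semitones — one semitone wider than the major second (2) — giving an augmented second.

augmented 2nd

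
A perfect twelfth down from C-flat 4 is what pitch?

The twelfth's letter: C down five letter names plus an octave → F.
A perfect twelfth is 19 semitones; 19 semitones down from Cb4 gives Fb2.

F-flat 2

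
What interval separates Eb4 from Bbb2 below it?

A11

Descending from Eb4 to Bbb2 is the same interval as ascending Bbb2 to Eb4.
B to E spans four letter names (B-C-D-E), plus an octave, so the interval is some kind of eleventh.
Bbb2 to Eb4 spans 18 semitones — one semitone wider than the perfect eleventh (17) — giving an augmented eleventh.
(Equivalently, a compound augmented fourth: an augmented fourth plus an octave.)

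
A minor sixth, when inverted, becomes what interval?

major 3rd

Interval numbers invert to sum to nine: 6 + 3 = 9, so a sixth inverts to a third.
Quality inverts too: minor becomes major. That makes the inversion a major third.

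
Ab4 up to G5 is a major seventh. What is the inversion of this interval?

minor 2nd

Interval numbers invert to sum to nine: 7 + 2 = 9, so a seventh inverts to a second.
And major becomes minor under inversion, so we get a minor second.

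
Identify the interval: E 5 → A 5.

E to A spans four letter names (E-F-G-A), so the interval is some kind of fourth.
E5 to A5 is 5 semitones, matching the perfect fourth exactly, so the quality is perfect.

perfect fourth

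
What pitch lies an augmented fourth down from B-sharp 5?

Four letter names down from B: F.
An augmented fourth spans 6 semitones, so from B#5 the target pitch is F#5.

F-sharp 5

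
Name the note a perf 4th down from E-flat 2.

The fourth takes the letter from E down to B.
A perfect fourth is 5 semitones; 5 semitones down from Eb2 gives Bb1.

B-flat 1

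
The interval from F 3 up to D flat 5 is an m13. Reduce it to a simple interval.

Subtracting seven from the interval number removes an octave: 13 − 7 = 6.
That makes a minor thirteenth a compound minor sixth — an octave plus a minor sixth.

minor sixth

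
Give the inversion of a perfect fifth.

perfect fourth

Interval numbers invert to sum to nine: 5 + 4 = 9, so a fifth inverts to a fourth.
The quality also flips — perfect stays perfect — giving a perfect fourth.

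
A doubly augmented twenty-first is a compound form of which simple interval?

Each octave removed subtracts seven from the number: 21 − 14 = 7.
So a doubly augmented twenty-first is 2 octaves plus a doubly augmented seventh. The quality is unchanged.

AA7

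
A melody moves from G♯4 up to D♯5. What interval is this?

P5

G to D spans five letter names (G-A-B-C-D) — that makes it a fifth of some quality.
Counting semitones, G#4→D#5 is 7, which is the perfect fifth.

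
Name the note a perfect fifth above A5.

Five letter names up from A: E.
A perfect fifth spans 7 semitones, so from A5 the target pitch is E6.

E6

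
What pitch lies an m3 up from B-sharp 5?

D-sharp 6

The third takes the letter from B up to D.
Moving 3 semitones up from B#5 (the size of a minor third) reaches D#6.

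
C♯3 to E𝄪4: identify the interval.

A10

C to E spans three letter names (C-D-E), plus an octave — that makes it a tenth of some quality.
A major tenth would be 16 semitones; C#3 to E##4 is 17, one semitone wider, so the interval is augmented.
(Equivalently, a compound augmented third: an augmented third plus an octave.)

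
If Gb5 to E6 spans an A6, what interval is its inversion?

Inverted interval numbers add to nine, so a sixth pairs with a third (6 + 3 = 9).
Quality inverts too: augmented becomes diminished. That makes the inversion a diminished third.

diminished third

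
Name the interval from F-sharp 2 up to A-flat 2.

F to A spans three letter names (F-G-A) — that makes it a third of some quality.
The major third is 4 semitones; here we have 2, two semitones narrower: diminished.

diminished third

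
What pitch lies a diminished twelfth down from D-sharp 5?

G-double-sharp 3

Five letters down from D (plus an octave) reaches G.
A diminished twelfth is 18 semitones; 18 semitones down from D#5 gives G##3.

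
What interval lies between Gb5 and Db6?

G to D spans five letter names (G-A-B-C-D) — that makes it a fifth of some quality.
Counting semitones, Gb5→Db6 is 7, which is the perfect fifth.

perfect fifth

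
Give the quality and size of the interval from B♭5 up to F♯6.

augmented fifth

B to F spans five letter names (B-C-D-E-F): a fifth.
The perfect fifth is 7 semitones; here we have 8, one semitone wider: augmented.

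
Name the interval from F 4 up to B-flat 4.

P4

F to B spans four letter names (F-G-A-B) — that makes it a fourth of some quality.
The perfect fourth spans 5 semitones, and F4 to Bb4 is exactly 5 semitones — so this is a perfect fourth.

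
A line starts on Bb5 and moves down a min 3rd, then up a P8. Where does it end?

Down a minor third from Bb5: G5 (3 semitones down).
Up a perfect octave from G5: G6 (12 semitones up).

G6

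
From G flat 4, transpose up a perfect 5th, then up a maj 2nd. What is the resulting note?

E flat 5

Gb4 up a perfect fifth → Db5 (7 semitones).
Db5 up a major second → Eb5 (2 semitones).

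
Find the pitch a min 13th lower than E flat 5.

G 3

Six letters down from E (plus an octave) reaches G.
Moving 20 semitones down from Eb5 (the size of a minor thirteenth) reaches G3.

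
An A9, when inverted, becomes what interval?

diminished 7th

First reduce the compound augmented ninth to its simple form, an augmented second.
Interval numbers invert to sum to nine: 2 + 7 = 9, so a second inverts to a seventh.
Quality inverts too: augmented becomes diminished. That makes the inversion a diminished seventh.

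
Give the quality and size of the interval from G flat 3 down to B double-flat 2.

major sixth

Descending from Gb3 to Bbb2 is the same interval as ascending Bbb2 to Gb3.
B to G spans six letter names (B-C-D-E-F-G) — that makes it a sixth of some quality.
Counting semitones, Bbb2→Gb3 is 9, which is the major sixth.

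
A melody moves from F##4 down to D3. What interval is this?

Descending from F##4 to D3 is the same interval as ascending D3 to F##4.
D to F spans three letter names (D-E-F), plus an octave — that makes it a tenth of some quality.
D3 to F##4 spans 17 semitones — one semitone wider than the major tenth (16) — giving an augmented tenth.
(Equivalently, a compound augmented third: an augmented third plus an octave.)

augmented tenth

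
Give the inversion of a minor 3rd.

The rule of nine gives the new number: 9 − 3 = 6, so a third becomes a sixth.
And minor becomes major under inversion, so we get a major sixth.

major 6th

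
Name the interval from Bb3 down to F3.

Descending from Bb3 to F3 is the same interval as ascending F3 to Bb3.
F to B spans four letter names (F-G-A-B) — that makes it a fourth of some quality.
The perfect fourth spans 5 semitones, and F3 to Bb3 is exactly 5 semitones — so this is a perfect fourth.

P4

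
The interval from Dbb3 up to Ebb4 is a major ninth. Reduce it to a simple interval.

Each octave removed subtracts seven from the number: 9 − 7 = 2.
Quality carries through unchanged, so the simple form is a major second.

M2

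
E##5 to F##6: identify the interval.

E to F spans two letter names (E-F), plus an octave: a ninth.
A major ninth would be 14 semitones, but E##5 to F##6 is 13 — one semitone narrower, making it a minor ninth.
(Equivalently, a compound minor second: a minor second plus an octave.)

minor 9th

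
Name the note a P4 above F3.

Bb3

Four letter names up from F: B.
A perfect fourth spans 5 semitones, so from F3 the target pitch is Bb3.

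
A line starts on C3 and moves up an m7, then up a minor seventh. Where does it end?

Ab4

A minor seventh up from C3 is Bb3.
Up a minor seventh from Bb3: Ab4 (10 semitones up).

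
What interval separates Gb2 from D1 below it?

d11

Descending from Gb2 to D1 is the same interval as ascending D1 to Gb2.
D to G spans four letter names (D-E-F-G), plus an octave, so the interval is some kind of eleventh.
D1 to Gb2 spans 16 semitones — one semitone narrower than the perfect eleventh (17) — giving a diminished eleventh.
(Equivalently, a compound diminished fourth: a diminished fourth plus an octave.)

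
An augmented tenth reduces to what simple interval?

Each octave removed subtracts seven from the number: 10 − 7 = 3.
That makes an augmented tenth a compound augmented third — an octave plus an augmented third.

A3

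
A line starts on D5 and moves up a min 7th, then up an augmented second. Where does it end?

D#6

D5 up a minor seventh → C6 (10 semitones).
Up an augmented second from C6: D#6 (3 semitones up).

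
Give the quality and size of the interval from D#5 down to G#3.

Descending from D#5 to G#3 is the same interval as ascending G#3 to D#5.
G to D spans five letter names (G-A-B-C-D), plus an octave: a twelfth.
Counting semitones, G#3→D#5 is 19, which is the perfect twelfth.
(Equivalently, a compound perfect fifth: a perfect fifth plus an octave.)

perfect twelfth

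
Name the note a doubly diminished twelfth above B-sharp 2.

Five letters up from B (plus an octave) reaches F.
A doubly diminished twelfth spans 17 semitones, so from B#2 the target pitch is F4.

F 4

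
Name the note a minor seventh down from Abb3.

Counting seven letter names down from A lands on B.
A minor seventh is 10 semitones; 10 semitones down from Abb3 gives Bbb2.

Bbb2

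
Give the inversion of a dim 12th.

First reduce the compound diminished twelfth to its simple form, a diminished fifth.
Interval numbers invert to sum to nine: 5 + 4 = 9, so a fifth inverts to a fourth.
The quality also flips — diminished becomes augmented — giving an augmented fourth.

augmented 4th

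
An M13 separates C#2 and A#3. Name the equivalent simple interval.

Each octave removed subtracts seven from the number: 13 − 7 = 6.
Quality carries through unchanged, so the simple form is a major sixth.

major sixth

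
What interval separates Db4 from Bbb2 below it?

Descending from Db4 to Bbb2 is the same interval as ascending Bbb2 to Db4.
B to D spans three letter names (B-C-D), plus an octave: a tenth.
Counting semitones, Bbb2→Db4 is 16, which is the major tenth.
(Equivalently, a compound major third: a major third plus an octave.)

major tenth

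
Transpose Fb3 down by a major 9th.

The ninth's letter: F down two letter names plus an octave → E.
A major ninth is 14 semitones; 14 semitones down from Fb3 gives Ebb2.

Ebb2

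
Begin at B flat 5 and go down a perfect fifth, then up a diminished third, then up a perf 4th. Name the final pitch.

C double-flat 6

Bb5 down a perfect fifth → Eb5 (7 semitones).
Eb5 up a diminished third → Gbb5 (2 semitones).
A perfect fourth up from Gbb5 is Cbb6.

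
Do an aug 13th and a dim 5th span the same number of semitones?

No

An augmented thirteenth is 22 semitones but a diminished fifth is 6 semitones — different sizes.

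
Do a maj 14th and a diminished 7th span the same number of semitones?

A major fourteenth is 23 semitones but a diminished seventh is 9 semitones — different sizes.

No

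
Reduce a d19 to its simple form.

diminished fifth

Take out 2 octaves (14 from the number): 19 − 14 = 5.
That makes a diminished nineteenth a compound diminished fifth — 2 octaves plus a diminished fifth.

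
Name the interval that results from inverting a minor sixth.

major 3rd

Inverted interval numbers add to nine, so a sixth pairs with a third (6 + 3 = 9).
And minor becomes major under inversion, so we get a major third.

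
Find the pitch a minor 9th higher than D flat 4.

Counting two letter names plus an octave up from D lands on E.
A minor ninth spans 13 semitones, so from Db4 the target pitch is Ebb5.

E double-flat 5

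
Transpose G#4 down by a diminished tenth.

Counting three letter names plus an octave down from G lands on E.
A diminished tenth is 14 semitones; 14 semitones down from G#4 gives E##3.

E##3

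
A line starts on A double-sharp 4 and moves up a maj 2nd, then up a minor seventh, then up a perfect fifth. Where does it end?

A major second up from A##4 is B##4.
B##4 up a minor seventh → A##5 (10 semitones).
A##5 up a perfect fifth → E##6 (7 semitones).

E double-sharp 6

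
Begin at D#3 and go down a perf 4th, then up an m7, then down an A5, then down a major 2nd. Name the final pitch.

D#3 down a perfect fourth → A#2 (5 semitones).
Up a minor seventh from A#2: G#3 (10 semitones up).
G#3 down an augmented fifth → C3 (8 semitones).
Down a major second from C3: Bb2 (2 semitones down).

Bb2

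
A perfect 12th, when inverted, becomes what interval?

First reduce the compound perfect twelfth to its simple form, a perfect fifth.
Inverted interval numbers add to nine, so a fifth pairs with a fourth (5 + 4 = 9).
Quality inverts too: perfect stays perfect. That makes the inversion a perfect fourth.

perfect fourth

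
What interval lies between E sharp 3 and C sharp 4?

minor sixth

E to C spans six letter names (E-F-G-A-B-C), so the interval is some kind of sixth.
A major sixth would be 9 semitones, but E#3 to C#4 is 8 — one semitone narrower, making it a minor sixth.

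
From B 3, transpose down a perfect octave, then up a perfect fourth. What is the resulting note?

B3 down a perfect octave → B2 (12 semitones).
B2 up a perfect fourth → E3 (5 semitones).

E 3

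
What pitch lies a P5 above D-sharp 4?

A-sharp 4

The fifth takes the letter from D up to A.
A perfect fifth is 7 semitones; 7 semitones up from D#4 gives A#4.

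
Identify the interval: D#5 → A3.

Descending from D#5 to A3 is the same interval as ascending A3 to D#5.
A to D spans four letter names (A-B-C-D), plus an octave, so the interval is some kind of eleventh.
A perfect eleventh would be 17 semitones; A3 to D#5 is 18, one semitone wider, so the interval is augmented.
(Equivalently, a compound augmented fourth: an augmented fourth plus an octave.)

A11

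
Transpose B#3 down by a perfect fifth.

Counting five letter names down from B lands on E.
A perfect fifth is 7 semitones; 7 semitones down from B#3 gives E#3.

E#3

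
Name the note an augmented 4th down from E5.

Counting four letter names down from E lands on B.
An augmented fourth is 6 semitones; 6 semitones down from E5 gives Bb4.

Bb4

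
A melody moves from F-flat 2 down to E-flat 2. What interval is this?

minor second

Descending from Fb2 to Eb2 is the same interval as ascending Eb2 to Fb2.
E to F spans two letter names (E-F): a second.
Eb2 to Fb2 is 1 semitone, a half step short of the major second (2), so this is minor.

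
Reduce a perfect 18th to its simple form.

perfect fourth

Each octave removed subtracts seven from the number: 18 − 14 = 4.
Quality carries through unchanged, so the simple form is a perfect fourth.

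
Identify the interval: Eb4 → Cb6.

E to C spans six letter names (E-F-G-A-B-C), plus an octave — that makes it a thirteenth of some quality.
A major thirteenth would be 21 semitones, but Eb4 to Cb6 is 20 — one semitone narrower, making it a minor thirteenth.
(Equivalently, a compound minor sixth: a minor sixth plus an octave.)

minor 13th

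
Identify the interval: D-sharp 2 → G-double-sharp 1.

Descending from D#2 to G##1 is the same interval as ascending G##1 to D#2.
G to D spans five letter names (G-A-B-C-D): a fifth.
G##1 to D#2 spans 6 semitones — one semitone narrower than the perfect fifth (7) — giving a diminished fifth.

diminished 5th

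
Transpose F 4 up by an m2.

G flat 4

The second takes the letter from F up to G.
A minor second is 1 semitone; 1 semitone up from F4 gives Gb4.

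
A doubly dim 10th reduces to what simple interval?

Each octave removed subtracts seven from the number: 10 − 7 = 3.
So a doubly diminished tenth is an octave plus a doubly diminished third. The quality is unchanged.

doubly diminished 3rd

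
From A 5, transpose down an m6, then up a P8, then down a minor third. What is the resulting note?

A minor sixth down from A5 is C#5.
Up a perfect octave from C#5: C#6 (12 semitones up).
A minor third down from C#6 is A#5.

A sharp 5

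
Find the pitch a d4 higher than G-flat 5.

Counting four letter names up from G lands on C.
A diminished fourth is 4 semitones; 4 semitones up from Gb5 gives Cbb6.

C-double-flat 6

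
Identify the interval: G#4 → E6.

G to E spans six letter names (G-A-B-C-D-E), plus an octave — that makes it a thirteenth of some quality.
G#4 to E6 is 20 semitones, a half step short of the major thirteenth (21), so this is minor.
(Equivalently, a compound minor sixth: a minor sixth plus an octave.)

minor thirteenth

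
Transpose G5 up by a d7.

Fb6

Seven letter names up from G: F.
Moving 9 semitones up from G5 (the size of a diminished seventh) reaches Fb6.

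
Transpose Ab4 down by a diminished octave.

For an octave the letter name doesn't change: still A, an octave down.
A diminished octave is 11 semitones; 11 semitones down from Ab4 gives A3.

A3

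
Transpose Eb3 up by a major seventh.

D4

The seventh takes the letter from E up to D.
A major seventh is 11 semitones; 11 semitones up from Eb3 gives D4.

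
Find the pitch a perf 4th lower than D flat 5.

Four letter names down from D: A.
A perfect fourth spans 5 semitones, so from Db5 the target pitch is Ab4.

A flat 4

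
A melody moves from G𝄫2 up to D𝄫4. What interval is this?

perfect twelfth

G to D spans five letter names (G-A-B-C-D), plus an octave — that makes it a twelfth of some quality.
The perfect twelfth spans 19 semitones, and Gbb2 to Dbb4 is exactly 19 semitones — so this is a perfect twelfth.
(Equivalently, a compound perfect fifth: a perfect fifth plus an octave.)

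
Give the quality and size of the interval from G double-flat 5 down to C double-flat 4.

perfect twelfth

Descending from Gbb5 to Cbb4 is the same interval as ascending Cbb4 to Gbb5.
C to G spans five letter names (C-D-E-F-G), plus an octave — that makes it a twelfth of some quality.
The perfect twelfth spans 19 semitones, and Cbb4 to Gbb5 is exactly 19 semitones — so this is a perfect twelfth.
(Equivalently, a compound perfect fifth: a perfect fifth plus an octave.)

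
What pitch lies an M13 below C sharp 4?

Counting six letter names plus an octave down from C lands on E.
A major thirteenth is 21 semitones; 21 semitones down from C#4 gives E2.

E 2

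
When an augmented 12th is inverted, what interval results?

diminished fourth

First reduce the compound augmented twelfth to its simple form, an augmented fifth.
The rule of nine gives the new number: 9 − 5 = 4, so a fifth becomes a fourth.
Quality inverts too: augmented becomes diminished. That makes the inversion a diminished fourth.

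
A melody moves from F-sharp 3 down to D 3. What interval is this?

major third

Descending from F#3 to D3 is the same interval as ascending D3 to F#3.
D to F spans three letter names (D-E-F): a third.
D3 to F#3 is 4 semitones, matching the major third exactly, so the quality is major.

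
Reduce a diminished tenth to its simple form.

Subtracting seven from the interval number removes an octave: 10 − 7 = 3.
So a diminished tenth is an octave plus a diminished third. The quality is unchanged.

diminished 3rd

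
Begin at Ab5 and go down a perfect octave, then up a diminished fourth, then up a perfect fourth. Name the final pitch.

Ab5 down a perfect octave → Ab4 (12 semitones).
A diminished fourth up from Ab4 is Dbb5.
A perfect fourth up from Dbb5 is Gbb5.

Gbb5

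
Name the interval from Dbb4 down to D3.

doubly diminished octave

Descending from Dbb4 to D3 is the same interval as ascending D3 to Dbb4.
D to D is the same letter name, plus an octave — that makes it an octave of some quality.
The perfect octave is 12 semitones; here we have 10, two semitones narrower: doubly diminished.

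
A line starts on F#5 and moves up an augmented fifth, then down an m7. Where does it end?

F#5 up an augmented fifth → C##6 (8 semitones).
A minor seventh down from C##6 is D##5.

D##5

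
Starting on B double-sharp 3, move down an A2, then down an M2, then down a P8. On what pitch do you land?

Down an augmented second from B##3: A#3 (3 semitones down).
A major second down from A#3 is G#3.
G#3 down a perfect octave → G#2 (12 semitones).

G sharp 2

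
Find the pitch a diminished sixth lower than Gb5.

B4

Counting six letter names down from G lands on B.
A diminished sixth spans 7 semitones, so from Gb5 the target pitch is B4.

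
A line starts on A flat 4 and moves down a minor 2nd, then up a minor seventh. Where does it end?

Ab4 down a minor second → G4 (1 semitone).
G4 up a minor seventh → F5 (10 semitones).

F 5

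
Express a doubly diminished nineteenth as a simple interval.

Each octave removed subtracts seven from the number: 19 − 14 = 5.
That makes a doubly diminished nineteenth a compound doubly diminished fifth — 2 octaves plus a doubly diminished fifth.

doubly diminished 5th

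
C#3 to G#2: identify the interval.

Descending from C#3 to G#2 is the same interval as ascending G#2 to C#3.
G to C spans four letter names (G-A-B-C), so the interval is some kind of fourth.
Counting semitones, G#2→C#3 is 5, which is the perfect fourth.

perfect 4th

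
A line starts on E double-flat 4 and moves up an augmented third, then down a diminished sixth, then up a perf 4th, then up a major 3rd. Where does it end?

Ebb4 up an augmented third → G4 (5 semitones).
Down a diminished sixth from G4: B#3 (7 semitones down).
B#3 up a perfect fourth → E#4 (5 semitones).
Up a major third from E#4: G##4 (4 semitones up).

G double-sharp 4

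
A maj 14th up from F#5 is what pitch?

Seven letters up from F (plus an octave) reaches E.
A major fourteenth spans 23 semitones, so from F#5 the target pitch is E#7.

E#7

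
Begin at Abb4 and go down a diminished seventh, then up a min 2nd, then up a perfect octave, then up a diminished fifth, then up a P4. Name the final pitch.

A diminished seventh down from Abb4 is Bb3.
A minor second up from Bb3 is Cb4.
Up a perfect octave from Cb4: Cb5 (12 semitones up).
A diminished fifth up from Cb5 is Gbb5.
Up a perfect fourth from Gbb5: Cbb6 (5 semitones up).

Cbb6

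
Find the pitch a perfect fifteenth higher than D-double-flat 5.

D-double-flat 7

For a fifteenth the letter name doesn't change: still D, two octaves up.
A perfect fifteenth is 24 semitones; 24 semitones up from Dbb5 gives Dbb7.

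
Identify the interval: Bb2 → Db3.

minor third

B to D spans three letter names (B-C-D): a third.
A major third would be 4 semitones, but Bb2 to Db3 is 3 — one semitone narrower, making it a minor third.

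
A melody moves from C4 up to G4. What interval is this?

perfect fifth

C to G spans five letter names (C-D-E-F-G), so the interval is some kind of fifth.
Counting semitones, C4→G4 is 7, which is the perfect fifth.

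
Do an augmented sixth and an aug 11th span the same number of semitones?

No

An augmented sixth is 10 semitones but an augmented eleventh is 18 semitones — different sizes.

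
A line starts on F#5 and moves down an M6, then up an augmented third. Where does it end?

C##5

Down a major sixth from F#5: A4 (9 semitones down).
An augmented third up from A4 is C##5.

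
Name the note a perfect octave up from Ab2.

The letter stays A (same as the start), shifted an octave up.
A perfect octave is 12 semitones; 12 semitones up from Ab2 gives Ab3.

Ab3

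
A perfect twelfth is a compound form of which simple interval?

perfect fifth

Take out an octave (7 from the number): 12 − 7 = 5.
Quality carries through unchanged, so the simple form is a perfect fifth.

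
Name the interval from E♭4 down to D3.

minor ninth

Descending from Eb4 to D3 is the same interval as ascending D3 to Eb4.
D to E spans two letter names (D-E), plus an octave — that makes it a ninth of some quality.
At 13 semitones, D3→Eb4 falls one short of a major ninth: minor.
(Equivalently, a compound minor second: a minor second plus an octave.)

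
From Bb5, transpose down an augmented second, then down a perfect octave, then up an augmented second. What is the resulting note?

Bb4

Bb5 down an augmented second → Abb5 (3 semitones).
Down a perfect octave from Abb5: Abb4 (12 semitones down).
Abb4 up an augmented second → Bb4 (3 semitones).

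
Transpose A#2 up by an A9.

B##3

Counting two letter names plus an octave up from A lands on B.
Moving 15 semitones up from A#2 (the size of an augmented ninth) reaches B##3.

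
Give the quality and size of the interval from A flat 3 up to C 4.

major third

A to C spans three letter names (A-B-C): a third.
Counting semitones, Ab3→C4 is 4, which is the major third.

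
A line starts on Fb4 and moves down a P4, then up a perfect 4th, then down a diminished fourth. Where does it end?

C4

A perfect fourth down from Fb4 is Cb4.
Cb4 up a perfect fourth → Fb4 (5 semitones).
Fb4 down a diminished fourth → C4 (4 semitones).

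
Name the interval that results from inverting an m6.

M3

The rule of nine gives the new number: 9 − 6 = 3, so a sixth becomes a third.
And minor becomes major under inversion, so we get a major third.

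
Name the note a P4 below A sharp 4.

The fourth takes the letter from A down to E.
A perfect fourth spans 5 semitones, so from A#4 the target pitch is E#4.

E sharp 4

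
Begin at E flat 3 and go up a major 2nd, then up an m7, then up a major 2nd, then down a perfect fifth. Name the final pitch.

B flat 3

Up a major second from Eb3: F3 (2 semitones up).
A minor seventh up from F3 is Eb4.
Up a major second from Eb4: F4 (2 semitones up).
Down a perfect fifth from F4: Bb3 (7 semitones down).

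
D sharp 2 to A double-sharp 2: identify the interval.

augmented fifth

D to A spans five letter names (D-E-F-G-A), so the interval is some kind of fifth.
The perfect fifth is 7 semitones; here we have 8, one semitone wider: augmented.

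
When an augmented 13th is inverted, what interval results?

First reduce the compound augmented thirteenth to its simple form, an augmented sixth.
The rule of nine gives the new number: 9 − 6 = 3, so a sixth becomes a third.
The quality also flips — augmented becomes diminished — giving a diminished third.

diminished 3rd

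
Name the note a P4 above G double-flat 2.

C double-flat 3

Counting four letter names up from G lands on C.
A perfect fourth spans 5 semitones, so from Gbb2 the target pitch is Cbb3.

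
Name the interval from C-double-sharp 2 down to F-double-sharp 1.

perfect fifth

Descending from C##2 to F##1 is the same interval as ascending F##1 to C##2.
F to C spans five letter names (F-G-A-B-C) — that makes it a fifth of some quality.
F##1 to C##2 is 7 semitones, matching the perfect fifth exactly, so the quality is perfect.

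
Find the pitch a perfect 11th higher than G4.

C6

Counting four letter names plus an octave up from G lands on C.
A perfect eleventh spans 17 semitones, so from G4 the target pitch is C6.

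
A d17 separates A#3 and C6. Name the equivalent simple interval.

Each octave removed subtracts seven from the number: 17 − 14 = 3.
Quality carries through unchanged, so the simple form is a diminished third.

d3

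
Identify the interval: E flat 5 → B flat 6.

E to B spans five letter names (E-F-G-A-B), plus an octave, so the interval is some kind of twelfth.
Eb5 to Bb6 is 19 semitones, matching the perfect twelfth exactly, so the quality is perfect.
(Equivalently, a compound perfect fifth: a perfect fifth plus an octave.)

P12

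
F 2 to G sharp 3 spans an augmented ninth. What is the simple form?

Each octave removed subtracts seven from the number: 9 − 7 = 2.
So an augmented ninth is an octave plus an augmented second. The quality is unchanged.

augmented 2nd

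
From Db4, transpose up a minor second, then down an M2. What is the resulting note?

Up a minor second from Db4: Ebb4 (1 semitone up).
A major second down from Ebb4 is Dbb4.

Dbb4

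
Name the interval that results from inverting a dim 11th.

First reduce the compound diminished eleventh to its simple form, a diminished fourth.
Inverted interval numbers add to nine, so a fourth pairs with a fifth (4 + 5 = 9).
Quality inverts too: diminished becomes augmented. That makes the inversion an augmented fifth.

augmented fifth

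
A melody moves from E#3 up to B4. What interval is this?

diminished twelfth

E to B spans five letter names (E-F-G-A-B), plus an octave, so the interval is some kind of twelfth.
E#3 to B4 spans 18 semitones — one semitone narrower than the perfect twelfth (19) — giving a diminished twelfth.
(Equivalently, a compound diminished fifth: a diminished fifth plus an octave.)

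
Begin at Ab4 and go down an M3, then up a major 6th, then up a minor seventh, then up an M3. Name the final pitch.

Eb6

Down a major third from Ab4: Fb4 (4 semitones down).
A major sixth up from Fb4 is Db5.
A minor seventh up from Db5 is Cb6.
Cb6 up a major third → Eb6 (4 semitones).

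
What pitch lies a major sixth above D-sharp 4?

The sixth takes the letter from D up to B.
Moving 9 semitones up from D#4 (the size of a major sixth) reaches B#4.

B-sharp 4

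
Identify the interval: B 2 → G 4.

B to G spans six letter names (B-C-D-E-F-G), plus an octave, so the interval is some kind of thirteenth.
At 20 semitones, B2→G4 falls one short of a major thirteenth: minor.
(Equivalently, a compound minor sixth: a minor sixth plus an octave.)

m13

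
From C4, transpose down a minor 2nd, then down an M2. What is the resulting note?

Down a minor second from C4: B3 (1 semitone down).
Down a major second from B3: A3 (2 semitones down).

A3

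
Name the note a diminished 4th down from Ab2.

The fourth takes the letter from A down to E.
Moving 4 semitones down from Ab2 (the size of a diminished fourth) reaches E2.

E2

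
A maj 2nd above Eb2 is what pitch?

F2

The second takes the letter from E up to F.
Moving 2 semitones up from Eb2 (the size of a major second) reaches F2.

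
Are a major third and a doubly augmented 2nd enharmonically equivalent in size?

Yes

A major third = 4 semitones = a doubly augmented second; enharmonically equal.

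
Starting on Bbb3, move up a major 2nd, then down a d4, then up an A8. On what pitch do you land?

Up a major second from Bbb3: Cb4 (2 semitones up).
Down a diminished fourth from Cb4: G3 (4 semitones down).
G3 up an augmented octave → G#4 (13 semitones).

G#4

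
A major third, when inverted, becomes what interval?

The rule of nine gives the new number: 9 − 3 = 6, so a third becomes a sixth.
And major becomes minor under inversion, so we get a minor sixth.

m6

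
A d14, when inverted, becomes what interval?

augmented second

First reduce the compound diminished fourteenth to its simple form, a diminished seventh.
The rule of nine gives the new number: 9 − 7 = 2, so a seventh becomes a second.
The quality also flips — diminished becomes augmented — giving an augmented second.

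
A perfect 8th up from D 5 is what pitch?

D 6

For an octave the letter name doesn't change: still D, an octave up.
Moving 12 semitones up from D5 (the size of a perfect octave) reaches D6.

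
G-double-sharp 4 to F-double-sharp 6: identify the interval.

G to F spans seven letter names (G-A-B-C-D-E-F), plus an octave: a fourteenth.
A major fourteenth would be 23 semitones, but G##4 to F##6 is 22 — one semitone narrower, making it a minor fourteenth.
(Equivalently, a compound minor seventh: a minor seventh plus an octave.)

minor 14th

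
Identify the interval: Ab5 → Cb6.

A to C spans three letter names (A-B-C) — that makes it a third of some quality.
A major third would be 4 semitones, but Ab5 to Cb6 is 3 — one semitone narrower, making it a minor third.

minor 3rd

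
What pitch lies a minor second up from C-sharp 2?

D 2

The second takes the letter from C up to D.
A minor second is 1 semitone; 1 semitone up from C#2 gives D2.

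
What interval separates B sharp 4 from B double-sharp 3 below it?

Descending from B#4 to B##3 is the same interval as ascending B##3 to B#4.
B to B is the same letter name, plus an octave: an octave.
B##3 to B#4 spans 11 semitones — one semitone narrower than the perfect octave (12) — giving a diminished octave.

diminished octave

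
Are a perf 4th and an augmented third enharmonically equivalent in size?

Yes

A perfect fourth spans 5 semitones, and an augmented third also spans 5 semitones — they're enharmonic.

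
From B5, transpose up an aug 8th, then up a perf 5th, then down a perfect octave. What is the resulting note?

An augmented octave up from B5 is B#6.
A perfect fifth up from B#6 is F##7.
Down a perfect octave from F##7: F##6 (12 semitones down).

F##6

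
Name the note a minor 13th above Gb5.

Ebb7

The thirteenth's letter: G up six letter names plus an octave → E.
Moving 20 semitones up from Gb5 (the size of a minor thirteenth) reaches Ebb7.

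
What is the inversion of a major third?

Inverted interval numbers add to nine, so a third pairs with a sixth (3 + 6 = 9).
And major becomes minor under inversion, so we get a minor sixth.

minor 6th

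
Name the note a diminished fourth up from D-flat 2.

G-double-flat 2

Counting four letter names up from D lands on G.
A diminished fourth is 4 semitones; 4 semitones up from Db2 gives Gbb2.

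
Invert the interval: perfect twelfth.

First reduce the compound perfect twelfth to its simple form, a perfect fifth.
Inverted interval numbers add to nine, so a fifth pairs with a fourth (5 + 4 = 9).
Quality inverts too: perfect stays perfect. That makes the inversion a perfect fourth.

P4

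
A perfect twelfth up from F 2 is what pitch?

C 4

The twelfth's letter: F up five letter names plus an octave → C.
A perfect twelfth is 19 semitones; 19 semitones up from F2 gives C4.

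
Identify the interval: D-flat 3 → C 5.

D to C spans seven letter names (D-E-F-G-A-B-C), plus an octave: a fourteenth.
Db3 to C5 is 23 semitones, matching the major fourteenth exactly, so the quality is major.
(Equivalently, a compound major seventh: a major seventh plus an octave.)

M14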